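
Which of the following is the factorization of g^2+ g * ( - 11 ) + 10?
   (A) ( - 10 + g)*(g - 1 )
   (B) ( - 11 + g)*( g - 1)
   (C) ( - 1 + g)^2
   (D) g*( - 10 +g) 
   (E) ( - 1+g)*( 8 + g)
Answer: A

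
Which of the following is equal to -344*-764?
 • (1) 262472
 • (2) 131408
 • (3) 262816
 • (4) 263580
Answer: 3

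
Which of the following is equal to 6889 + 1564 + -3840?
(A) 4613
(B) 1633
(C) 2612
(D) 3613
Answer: A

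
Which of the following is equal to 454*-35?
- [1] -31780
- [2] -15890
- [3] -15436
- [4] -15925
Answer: 2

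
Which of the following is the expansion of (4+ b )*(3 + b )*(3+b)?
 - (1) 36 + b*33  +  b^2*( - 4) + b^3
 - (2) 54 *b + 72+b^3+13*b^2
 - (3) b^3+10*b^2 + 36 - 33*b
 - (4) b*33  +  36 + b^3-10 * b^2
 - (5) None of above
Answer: 5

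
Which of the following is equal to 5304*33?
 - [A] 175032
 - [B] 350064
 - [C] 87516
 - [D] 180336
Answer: A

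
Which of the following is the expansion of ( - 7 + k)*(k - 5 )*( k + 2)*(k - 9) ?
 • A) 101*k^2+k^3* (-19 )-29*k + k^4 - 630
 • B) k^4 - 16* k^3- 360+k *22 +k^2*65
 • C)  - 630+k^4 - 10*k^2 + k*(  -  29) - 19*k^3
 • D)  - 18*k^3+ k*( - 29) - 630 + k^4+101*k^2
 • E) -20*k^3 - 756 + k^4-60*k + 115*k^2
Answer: A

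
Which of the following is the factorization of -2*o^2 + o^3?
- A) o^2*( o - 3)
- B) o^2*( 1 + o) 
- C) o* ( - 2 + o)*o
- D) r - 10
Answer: C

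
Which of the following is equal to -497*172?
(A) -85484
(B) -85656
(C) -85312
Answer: A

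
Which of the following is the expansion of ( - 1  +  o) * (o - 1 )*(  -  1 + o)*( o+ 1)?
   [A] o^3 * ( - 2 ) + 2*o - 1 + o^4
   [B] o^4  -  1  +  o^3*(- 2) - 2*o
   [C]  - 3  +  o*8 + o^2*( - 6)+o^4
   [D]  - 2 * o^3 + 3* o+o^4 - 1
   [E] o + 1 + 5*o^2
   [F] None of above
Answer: A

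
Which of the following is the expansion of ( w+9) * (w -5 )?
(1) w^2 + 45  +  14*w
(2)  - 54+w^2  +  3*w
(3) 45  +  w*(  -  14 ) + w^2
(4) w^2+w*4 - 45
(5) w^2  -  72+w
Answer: 4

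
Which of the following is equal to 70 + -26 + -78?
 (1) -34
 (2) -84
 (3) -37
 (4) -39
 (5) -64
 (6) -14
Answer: 1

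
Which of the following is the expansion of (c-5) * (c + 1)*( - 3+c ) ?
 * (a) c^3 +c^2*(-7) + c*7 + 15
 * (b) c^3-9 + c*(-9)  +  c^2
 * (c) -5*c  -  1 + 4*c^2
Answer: a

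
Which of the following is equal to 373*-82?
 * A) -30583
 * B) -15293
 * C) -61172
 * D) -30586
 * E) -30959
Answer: D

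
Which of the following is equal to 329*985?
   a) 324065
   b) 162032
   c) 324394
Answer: a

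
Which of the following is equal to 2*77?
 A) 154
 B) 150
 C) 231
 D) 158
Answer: A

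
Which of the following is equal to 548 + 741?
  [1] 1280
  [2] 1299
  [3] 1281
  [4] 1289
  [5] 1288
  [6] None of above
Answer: 4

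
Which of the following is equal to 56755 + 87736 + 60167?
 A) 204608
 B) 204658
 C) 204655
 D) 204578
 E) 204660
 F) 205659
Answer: B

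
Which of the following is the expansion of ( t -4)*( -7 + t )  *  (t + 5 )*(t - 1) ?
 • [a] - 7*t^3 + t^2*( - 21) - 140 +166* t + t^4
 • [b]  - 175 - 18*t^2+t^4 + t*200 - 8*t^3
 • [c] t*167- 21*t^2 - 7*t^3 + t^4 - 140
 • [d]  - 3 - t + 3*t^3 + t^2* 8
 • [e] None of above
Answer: c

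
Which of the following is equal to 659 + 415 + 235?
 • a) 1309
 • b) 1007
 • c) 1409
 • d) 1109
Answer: a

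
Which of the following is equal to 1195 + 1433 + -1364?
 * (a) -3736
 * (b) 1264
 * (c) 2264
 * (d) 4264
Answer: b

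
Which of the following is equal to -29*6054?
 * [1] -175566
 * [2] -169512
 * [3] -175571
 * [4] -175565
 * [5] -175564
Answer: 1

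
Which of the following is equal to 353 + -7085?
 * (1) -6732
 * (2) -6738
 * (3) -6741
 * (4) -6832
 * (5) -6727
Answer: 1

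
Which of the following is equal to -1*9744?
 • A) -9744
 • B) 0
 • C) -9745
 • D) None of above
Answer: A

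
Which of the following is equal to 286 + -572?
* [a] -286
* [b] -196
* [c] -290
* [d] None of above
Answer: a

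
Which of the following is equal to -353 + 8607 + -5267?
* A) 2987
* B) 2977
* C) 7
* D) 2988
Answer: A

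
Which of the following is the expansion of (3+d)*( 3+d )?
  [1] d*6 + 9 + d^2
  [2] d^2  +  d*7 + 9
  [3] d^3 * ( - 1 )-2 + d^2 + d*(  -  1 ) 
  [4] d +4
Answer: 1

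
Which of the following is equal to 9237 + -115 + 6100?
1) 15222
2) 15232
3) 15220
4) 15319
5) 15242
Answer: 1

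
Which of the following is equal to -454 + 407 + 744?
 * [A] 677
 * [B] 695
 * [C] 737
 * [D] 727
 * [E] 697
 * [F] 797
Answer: E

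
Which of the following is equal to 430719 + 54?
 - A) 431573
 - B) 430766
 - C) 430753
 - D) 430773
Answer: D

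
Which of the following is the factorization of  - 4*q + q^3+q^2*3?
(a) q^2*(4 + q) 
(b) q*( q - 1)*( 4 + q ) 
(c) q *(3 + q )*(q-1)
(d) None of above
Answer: b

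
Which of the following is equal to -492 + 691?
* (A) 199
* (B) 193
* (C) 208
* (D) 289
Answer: A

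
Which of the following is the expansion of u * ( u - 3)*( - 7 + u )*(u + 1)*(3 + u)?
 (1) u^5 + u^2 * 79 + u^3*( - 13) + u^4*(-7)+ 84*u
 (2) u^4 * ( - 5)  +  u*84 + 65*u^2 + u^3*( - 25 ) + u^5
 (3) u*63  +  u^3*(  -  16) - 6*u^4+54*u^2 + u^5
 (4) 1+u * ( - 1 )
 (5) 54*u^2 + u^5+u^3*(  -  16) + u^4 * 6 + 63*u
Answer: 3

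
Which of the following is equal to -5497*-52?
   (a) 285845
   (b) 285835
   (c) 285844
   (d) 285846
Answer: c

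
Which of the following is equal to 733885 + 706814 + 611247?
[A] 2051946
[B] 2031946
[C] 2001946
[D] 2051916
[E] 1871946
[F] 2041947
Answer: A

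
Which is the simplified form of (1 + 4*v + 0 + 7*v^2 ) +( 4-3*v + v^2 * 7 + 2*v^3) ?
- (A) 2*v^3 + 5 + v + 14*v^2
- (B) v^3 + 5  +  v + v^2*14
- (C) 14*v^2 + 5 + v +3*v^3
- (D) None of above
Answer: A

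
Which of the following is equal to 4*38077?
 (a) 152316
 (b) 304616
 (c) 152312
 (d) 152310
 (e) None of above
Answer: e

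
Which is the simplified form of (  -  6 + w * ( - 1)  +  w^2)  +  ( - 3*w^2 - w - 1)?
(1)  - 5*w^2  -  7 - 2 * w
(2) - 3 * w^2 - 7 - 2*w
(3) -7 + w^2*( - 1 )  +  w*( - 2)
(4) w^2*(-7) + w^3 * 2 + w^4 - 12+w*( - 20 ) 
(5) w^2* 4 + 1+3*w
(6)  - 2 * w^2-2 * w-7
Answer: 6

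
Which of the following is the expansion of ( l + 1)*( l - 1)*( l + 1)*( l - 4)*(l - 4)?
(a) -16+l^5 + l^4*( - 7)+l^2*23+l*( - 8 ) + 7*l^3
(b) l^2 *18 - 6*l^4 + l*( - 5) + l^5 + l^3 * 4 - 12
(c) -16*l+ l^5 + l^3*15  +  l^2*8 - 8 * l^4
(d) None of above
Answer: a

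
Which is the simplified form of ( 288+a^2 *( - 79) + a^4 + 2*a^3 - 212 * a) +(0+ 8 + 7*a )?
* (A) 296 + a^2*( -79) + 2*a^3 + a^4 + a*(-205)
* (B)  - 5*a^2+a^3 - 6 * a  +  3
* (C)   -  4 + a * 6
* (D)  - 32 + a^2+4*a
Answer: A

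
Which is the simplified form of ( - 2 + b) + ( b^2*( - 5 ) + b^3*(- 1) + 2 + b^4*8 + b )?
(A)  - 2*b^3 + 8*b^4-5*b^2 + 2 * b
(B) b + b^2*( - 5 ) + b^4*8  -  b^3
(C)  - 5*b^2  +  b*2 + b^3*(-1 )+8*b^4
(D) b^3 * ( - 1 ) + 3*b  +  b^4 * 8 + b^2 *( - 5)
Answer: C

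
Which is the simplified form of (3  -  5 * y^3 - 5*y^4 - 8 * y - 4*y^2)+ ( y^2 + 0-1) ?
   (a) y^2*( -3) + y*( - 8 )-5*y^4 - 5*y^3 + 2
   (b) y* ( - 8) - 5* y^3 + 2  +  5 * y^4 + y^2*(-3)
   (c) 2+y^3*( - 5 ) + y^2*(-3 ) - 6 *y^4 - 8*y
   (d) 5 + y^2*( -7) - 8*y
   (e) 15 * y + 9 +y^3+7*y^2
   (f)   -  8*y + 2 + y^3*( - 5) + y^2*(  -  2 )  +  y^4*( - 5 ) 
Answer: a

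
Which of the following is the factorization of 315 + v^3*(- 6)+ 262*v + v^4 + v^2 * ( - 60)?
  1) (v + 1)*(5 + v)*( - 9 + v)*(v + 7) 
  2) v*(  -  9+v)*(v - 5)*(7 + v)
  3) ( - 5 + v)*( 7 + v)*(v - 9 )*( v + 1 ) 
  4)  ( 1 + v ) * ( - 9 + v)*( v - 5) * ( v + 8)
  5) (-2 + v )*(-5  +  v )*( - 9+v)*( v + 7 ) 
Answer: 3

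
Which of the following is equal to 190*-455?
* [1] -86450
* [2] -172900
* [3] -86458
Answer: 1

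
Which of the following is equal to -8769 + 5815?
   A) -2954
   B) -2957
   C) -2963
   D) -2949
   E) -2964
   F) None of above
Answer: A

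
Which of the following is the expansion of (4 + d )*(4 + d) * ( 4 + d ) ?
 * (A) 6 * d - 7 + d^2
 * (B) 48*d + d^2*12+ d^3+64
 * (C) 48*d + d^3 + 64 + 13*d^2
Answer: B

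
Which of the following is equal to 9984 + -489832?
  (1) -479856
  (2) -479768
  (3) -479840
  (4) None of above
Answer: 4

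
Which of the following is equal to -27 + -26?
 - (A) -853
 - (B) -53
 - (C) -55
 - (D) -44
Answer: B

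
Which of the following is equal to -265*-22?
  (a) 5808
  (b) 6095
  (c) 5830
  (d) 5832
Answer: c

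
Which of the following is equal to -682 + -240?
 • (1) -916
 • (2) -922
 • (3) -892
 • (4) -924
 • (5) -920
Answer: 2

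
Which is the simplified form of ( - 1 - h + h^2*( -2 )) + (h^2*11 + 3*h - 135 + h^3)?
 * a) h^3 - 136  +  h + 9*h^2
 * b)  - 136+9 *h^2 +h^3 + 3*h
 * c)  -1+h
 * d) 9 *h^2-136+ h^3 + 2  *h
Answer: d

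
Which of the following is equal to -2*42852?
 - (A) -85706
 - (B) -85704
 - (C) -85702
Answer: B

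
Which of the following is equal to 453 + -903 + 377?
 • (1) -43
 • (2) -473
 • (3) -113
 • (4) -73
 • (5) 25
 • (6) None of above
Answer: 4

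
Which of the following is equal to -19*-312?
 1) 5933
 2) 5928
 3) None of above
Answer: 2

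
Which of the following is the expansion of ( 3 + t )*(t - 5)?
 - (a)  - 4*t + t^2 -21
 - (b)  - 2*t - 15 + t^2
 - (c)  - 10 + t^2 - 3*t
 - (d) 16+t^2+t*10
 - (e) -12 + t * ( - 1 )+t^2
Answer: b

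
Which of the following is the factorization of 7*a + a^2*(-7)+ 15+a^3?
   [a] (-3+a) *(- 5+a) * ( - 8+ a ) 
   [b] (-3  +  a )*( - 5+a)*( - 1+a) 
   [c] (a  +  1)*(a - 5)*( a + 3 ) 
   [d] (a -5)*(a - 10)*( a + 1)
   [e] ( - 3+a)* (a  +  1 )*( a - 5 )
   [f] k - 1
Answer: e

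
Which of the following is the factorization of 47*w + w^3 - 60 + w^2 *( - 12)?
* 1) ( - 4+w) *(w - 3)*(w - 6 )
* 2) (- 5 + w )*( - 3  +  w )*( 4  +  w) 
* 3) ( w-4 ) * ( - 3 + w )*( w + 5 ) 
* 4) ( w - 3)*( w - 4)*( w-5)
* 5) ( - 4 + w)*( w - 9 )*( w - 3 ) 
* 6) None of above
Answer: 4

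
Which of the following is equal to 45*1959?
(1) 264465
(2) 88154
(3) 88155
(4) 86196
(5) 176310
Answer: 3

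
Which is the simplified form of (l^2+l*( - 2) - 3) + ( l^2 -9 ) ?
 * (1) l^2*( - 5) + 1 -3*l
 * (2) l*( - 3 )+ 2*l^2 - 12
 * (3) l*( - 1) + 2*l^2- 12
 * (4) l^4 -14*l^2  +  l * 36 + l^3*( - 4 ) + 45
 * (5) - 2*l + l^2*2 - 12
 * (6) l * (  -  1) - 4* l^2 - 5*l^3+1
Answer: 5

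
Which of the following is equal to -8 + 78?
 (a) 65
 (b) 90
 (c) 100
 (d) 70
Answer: d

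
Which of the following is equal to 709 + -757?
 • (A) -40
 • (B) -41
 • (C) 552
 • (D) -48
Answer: D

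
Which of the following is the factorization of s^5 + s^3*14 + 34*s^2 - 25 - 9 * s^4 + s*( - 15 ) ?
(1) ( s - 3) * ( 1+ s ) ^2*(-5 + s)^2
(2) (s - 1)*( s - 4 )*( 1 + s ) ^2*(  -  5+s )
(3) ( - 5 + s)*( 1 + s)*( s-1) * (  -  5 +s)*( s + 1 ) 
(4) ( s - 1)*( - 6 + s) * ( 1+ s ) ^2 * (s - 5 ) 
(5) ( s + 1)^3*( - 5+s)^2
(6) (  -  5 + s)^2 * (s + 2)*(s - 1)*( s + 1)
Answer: 3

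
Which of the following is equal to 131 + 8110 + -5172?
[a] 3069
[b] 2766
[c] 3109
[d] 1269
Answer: a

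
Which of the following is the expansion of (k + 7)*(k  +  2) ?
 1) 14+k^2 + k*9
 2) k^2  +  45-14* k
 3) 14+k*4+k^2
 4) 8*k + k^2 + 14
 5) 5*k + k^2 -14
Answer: 1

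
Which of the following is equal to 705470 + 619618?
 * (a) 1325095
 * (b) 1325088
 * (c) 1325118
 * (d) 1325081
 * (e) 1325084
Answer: b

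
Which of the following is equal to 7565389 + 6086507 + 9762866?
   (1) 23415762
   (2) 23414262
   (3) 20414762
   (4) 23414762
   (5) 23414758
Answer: 4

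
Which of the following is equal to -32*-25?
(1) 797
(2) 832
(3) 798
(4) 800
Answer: 4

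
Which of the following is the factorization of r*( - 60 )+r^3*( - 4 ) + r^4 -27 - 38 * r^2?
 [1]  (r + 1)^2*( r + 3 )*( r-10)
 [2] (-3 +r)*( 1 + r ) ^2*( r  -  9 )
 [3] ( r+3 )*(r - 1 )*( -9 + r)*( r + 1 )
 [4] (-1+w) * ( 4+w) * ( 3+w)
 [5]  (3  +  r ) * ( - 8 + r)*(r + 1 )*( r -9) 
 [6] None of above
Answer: 6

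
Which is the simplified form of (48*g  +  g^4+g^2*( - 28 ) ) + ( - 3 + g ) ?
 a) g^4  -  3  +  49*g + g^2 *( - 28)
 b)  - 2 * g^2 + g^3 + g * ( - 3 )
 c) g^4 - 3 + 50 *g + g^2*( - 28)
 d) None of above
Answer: a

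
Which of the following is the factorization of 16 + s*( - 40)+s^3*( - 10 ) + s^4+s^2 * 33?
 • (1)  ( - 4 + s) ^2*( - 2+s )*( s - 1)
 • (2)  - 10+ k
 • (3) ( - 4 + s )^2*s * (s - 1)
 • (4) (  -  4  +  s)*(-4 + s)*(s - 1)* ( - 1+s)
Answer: 4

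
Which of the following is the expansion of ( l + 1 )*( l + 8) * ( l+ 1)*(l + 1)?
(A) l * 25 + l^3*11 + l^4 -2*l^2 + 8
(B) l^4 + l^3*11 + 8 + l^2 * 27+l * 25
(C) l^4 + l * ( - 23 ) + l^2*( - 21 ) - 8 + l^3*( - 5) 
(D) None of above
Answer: B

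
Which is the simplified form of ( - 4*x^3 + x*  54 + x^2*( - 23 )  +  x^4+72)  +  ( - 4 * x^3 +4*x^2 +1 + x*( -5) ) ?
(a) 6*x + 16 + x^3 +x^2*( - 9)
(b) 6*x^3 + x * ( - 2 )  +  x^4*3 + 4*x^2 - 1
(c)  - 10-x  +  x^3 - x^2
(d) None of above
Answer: d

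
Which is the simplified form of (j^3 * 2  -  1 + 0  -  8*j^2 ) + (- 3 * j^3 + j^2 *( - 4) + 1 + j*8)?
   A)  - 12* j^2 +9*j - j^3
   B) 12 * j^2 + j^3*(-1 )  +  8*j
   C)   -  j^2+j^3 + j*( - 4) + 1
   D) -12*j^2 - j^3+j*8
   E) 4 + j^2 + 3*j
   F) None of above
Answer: D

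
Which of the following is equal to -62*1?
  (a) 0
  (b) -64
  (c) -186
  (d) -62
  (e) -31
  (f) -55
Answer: d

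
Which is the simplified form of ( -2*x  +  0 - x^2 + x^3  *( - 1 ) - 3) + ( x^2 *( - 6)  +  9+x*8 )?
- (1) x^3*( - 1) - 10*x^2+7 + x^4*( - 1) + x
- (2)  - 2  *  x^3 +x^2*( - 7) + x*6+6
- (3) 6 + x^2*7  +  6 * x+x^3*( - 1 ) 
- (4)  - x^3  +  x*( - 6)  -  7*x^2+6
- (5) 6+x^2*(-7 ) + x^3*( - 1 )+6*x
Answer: 5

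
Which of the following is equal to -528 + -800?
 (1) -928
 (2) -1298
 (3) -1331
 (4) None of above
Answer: 4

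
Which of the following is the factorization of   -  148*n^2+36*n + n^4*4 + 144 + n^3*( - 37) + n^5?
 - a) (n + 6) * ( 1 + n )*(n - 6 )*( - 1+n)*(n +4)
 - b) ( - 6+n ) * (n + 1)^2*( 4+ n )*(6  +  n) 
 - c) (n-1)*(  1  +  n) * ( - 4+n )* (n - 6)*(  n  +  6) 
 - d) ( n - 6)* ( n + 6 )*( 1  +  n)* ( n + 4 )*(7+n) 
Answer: a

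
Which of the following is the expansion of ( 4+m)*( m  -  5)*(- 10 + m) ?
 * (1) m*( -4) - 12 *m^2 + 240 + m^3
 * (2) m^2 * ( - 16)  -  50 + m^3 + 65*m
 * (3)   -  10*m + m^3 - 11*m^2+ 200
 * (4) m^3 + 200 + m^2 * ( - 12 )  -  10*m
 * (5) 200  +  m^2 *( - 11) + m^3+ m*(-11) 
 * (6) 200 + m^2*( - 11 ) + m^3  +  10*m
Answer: 3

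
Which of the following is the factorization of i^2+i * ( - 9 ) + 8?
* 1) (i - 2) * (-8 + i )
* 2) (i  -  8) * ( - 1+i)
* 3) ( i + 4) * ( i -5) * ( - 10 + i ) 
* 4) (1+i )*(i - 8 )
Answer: 2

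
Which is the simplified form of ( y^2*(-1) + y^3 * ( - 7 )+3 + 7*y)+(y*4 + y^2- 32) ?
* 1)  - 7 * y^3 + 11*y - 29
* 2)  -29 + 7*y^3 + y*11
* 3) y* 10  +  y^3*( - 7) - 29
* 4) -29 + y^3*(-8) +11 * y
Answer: 1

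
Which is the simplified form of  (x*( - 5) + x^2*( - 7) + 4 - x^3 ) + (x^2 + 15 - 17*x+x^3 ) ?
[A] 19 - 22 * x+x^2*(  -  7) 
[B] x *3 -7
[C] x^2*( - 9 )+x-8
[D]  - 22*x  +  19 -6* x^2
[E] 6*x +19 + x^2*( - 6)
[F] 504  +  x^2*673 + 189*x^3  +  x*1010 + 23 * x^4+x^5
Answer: D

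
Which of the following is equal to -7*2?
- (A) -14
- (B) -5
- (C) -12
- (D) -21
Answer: A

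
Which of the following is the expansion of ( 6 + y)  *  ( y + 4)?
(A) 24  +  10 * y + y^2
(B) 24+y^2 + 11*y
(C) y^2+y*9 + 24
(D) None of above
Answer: A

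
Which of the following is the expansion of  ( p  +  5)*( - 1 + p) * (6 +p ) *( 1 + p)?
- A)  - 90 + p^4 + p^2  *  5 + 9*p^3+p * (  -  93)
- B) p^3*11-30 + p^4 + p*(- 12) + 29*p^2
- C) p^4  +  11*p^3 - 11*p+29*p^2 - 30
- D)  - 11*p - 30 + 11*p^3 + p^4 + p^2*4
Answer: C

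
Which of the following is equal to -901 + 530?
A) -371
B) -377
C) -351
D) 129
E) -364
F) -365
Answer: A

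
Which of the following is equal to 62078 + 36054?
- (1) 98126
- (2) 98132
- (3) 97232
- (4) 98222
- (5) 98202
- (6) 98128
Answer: 2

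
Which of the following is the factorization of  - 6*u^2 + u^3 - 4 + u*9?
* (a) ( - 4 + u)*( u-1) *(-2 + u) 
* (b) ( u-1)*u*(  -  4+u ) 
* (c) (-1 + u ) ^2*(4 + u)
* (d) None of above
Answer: d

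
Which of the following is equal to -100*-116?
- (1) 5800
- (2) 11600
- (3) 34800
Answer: 2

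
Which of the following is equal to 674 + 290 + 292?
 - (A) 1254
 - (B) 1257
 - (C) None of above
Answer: C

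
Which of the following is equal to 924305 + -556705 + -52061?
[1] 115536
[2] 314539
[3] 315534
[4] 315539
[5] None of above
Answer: 4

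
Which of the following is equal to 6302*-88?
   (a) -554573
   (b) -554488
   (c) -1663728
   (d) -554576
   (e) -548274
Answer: d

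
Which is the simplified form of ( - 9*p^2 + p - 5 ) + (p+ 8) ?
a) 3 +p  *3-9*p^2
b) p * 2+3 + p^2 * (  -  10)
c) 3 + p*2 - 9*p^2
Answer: c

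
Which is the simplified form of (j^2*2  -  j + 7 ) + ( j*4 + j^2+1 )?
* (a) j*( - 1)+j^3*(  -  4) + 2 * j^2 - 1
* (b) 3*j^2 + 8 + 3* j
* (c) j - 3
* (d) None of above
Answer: b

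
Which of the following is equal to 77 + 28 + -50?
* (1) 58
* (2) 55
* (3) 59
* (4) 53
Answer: 2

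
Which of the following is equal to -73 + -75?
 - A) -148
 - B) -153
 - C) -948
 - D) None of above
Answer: A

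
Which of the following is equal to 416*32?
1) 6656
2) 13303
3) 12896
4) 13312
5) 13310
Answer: 4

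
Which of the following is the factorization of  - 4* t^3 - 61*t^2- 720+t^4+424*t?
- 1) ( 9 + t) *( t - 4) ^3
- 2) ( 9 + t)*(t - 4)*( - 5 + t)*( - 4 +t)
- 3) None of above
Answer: 2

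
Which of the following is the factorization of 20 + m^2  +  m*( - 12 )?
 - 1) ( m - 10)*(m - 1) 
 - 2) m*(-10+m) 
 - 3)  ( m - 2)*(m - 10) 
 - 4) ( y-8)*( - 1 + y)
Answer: 3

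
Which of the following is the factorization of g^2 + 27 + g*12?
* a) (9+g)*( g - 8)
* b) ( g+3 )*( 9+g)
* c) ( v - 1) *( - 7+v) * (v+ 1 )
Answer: b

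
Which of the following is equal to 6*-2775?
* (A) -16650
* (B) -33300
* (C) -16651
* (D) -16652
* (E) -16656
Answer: A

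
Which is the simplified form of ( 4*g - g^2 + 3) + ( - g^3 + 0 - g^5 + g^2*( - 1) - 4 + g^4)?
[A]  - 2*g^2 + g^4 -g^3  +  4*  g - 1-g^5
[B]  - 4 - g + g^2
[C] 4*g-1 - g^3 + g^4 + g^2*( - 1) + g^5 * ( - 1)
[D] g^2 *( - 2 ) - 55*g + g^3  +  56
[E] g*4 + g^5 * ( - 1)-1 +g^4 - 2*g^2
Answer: A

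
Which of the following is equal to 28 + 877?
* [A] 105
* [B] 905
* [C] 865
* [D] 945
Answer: B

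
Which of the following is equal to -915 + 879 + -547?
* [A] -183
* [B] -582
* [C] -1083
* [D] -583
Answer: D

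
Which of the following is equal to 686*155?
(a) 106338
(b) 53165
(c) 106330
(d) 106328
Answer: c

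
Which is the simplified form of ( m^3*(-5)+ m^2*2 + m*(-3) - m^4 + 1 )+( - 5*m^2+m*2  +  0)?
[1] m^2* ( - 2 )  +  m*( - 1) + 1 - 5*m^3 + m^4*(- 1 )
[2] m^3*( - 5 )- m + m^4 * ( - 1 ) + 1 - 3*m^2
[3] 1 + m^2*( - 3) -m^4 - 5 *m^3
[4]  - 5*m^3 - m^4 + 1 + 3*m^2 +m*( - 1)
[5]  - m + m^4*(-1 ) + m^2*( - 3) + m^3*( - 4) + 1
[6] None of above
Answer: 2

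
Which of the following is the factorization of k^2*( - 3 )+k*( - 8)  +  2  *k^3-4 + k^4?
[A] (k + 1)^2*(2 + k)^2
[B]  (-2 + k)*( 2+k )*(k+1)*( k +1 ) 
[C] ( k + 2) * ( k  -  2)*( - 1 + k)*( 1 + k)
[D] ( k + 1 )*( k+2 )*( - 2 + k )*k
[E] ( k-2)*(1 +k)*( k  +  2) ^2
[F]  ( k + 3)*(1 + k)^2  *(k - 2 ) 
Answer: B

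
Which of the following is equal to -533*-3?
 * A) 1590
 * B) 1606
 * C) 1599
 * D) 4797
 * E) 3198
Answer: C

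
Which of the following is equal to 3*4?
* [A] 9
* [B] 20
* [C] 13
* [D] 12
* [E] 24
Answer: D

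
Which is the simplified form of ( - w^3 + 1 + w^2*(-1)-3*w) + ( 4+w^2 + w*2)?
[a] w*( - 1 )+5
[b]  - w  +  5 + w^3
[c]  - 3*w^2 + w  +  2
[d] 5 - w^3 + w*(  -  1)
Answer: d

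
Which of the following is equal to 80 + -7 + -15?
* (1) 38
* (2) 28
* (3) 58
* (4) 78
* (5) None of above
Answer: 3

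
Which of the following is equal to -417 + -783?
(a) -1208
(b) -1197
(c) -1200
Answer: c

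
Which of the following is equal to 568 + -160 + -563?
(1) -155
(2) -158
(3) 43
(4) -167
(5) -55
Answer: 1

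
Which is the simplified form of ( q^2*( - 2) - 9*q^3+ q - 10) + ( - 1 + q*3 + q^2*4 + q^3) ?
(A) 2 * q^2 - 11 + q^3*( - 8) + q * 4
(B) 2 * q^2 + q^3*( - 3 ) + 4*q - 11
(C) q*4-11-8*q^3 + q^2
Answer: A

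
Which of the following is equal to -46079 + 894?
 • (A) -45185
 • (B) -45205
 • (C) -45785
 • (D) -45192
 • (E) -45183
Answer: A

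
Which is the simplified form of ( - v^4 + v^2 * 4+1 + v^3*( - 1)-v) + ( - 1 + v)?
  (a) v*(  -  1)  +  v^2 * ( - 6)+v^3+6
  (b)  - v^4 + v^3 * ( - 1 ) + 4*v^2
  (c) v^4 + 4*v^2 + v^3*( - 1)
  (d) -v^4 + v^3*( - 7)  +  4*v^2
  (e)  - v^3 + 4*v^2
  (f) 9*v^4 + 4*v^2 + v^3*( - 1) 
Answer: b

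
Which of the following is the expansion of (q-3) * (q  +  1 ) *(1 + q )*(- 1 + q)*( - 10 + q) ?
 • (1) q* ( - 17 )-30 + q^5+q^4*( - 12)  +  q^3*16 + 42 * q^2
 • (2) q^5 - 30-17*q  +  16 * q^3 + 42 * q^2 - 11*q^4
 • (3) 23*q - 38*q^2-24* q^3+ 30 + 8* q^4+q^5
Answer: 1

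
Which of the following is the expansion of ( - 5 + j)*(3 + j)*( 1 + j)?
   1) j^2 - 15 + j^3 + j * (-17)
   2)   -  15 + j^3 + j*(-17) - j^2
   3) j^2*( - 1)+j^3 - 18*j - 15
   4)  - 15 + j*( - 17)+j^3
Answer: 2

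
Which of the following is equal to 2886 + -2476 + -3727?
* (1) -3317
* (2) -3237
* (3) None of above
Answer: 1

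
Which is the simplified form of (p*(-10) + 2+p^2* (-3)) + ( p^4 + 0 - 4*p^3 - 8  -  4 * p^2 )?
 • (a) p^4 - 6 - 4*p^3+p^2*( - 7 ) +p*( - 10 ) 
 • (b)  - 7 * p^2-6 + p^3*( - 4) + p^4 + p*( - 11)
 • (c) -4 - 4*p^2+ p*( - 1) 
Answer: a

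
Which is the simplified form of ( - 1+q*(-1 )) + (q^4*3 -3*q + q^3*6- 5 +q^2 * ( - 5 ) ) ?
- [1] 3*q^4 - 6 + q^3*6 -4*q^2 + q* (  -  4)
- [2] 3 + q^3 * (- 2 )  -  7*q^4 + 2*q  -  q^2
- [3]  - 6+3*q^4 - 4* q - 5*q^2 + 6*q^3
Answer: 3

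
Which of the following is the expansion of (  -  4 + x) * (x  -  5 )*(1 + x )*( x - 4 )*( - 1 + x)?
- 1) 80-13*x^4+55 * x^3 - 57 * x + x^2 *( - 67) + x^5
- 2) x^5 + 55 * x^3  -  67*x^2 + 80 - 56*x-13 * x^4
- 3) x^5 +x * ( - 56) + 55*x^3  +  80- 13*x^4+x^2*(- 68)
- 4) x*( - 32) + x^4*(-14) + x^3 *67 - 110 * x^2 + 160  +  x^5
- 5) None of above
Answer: 2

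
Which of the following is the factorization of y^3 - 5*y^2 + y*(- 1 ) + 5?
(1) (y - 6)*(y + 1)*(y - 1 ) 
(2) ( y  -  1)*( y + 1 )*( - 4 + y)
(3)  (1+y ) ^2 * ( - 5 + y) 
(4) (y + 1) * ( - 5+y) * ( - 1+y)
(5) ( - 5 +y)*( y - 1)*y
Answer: 4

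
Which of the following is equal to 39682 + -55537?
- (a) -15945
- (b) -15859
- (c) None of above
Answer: c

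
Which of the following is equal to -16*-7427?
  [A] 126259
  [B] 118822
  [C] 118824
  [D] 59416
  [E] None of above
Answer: E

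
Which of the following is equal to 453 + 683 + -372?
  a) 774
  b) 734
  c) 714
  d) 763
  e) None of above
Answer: e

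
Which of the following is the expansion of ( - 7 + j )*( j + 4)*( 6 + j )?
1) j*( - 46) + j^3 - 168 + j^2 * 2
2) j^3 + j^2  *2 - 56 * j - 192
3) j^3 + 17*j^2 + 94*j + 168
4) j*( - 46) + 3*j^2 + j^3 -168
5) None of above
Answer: 4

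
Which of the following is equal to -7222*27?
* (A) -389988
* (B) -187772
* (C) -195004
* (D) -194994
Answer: D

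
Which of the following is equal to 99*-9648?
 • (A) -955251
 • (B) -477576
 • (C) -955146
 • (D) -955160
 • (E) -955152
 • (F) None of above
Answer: E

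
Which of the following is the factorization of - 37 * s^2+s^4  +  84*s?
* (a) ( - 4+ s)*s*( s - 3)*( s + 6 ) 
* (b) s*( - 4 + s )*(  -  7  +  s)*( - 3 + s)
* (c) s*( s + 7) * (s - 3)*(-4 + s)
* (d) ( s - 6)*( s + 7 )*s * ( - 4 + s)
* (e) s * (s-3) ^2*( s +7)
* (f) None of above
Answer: c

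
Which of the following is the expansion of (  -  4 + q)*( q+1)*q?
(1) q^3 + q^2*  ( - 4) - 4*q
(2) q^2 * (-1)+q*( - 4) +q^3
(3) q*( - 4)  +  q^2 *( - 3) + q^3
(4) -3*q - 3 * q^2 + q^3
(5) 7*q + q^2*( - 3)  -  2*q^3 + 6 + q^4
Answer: 3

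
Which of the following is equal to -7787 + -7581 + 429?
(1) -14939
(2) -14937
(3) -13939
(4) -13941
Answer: 1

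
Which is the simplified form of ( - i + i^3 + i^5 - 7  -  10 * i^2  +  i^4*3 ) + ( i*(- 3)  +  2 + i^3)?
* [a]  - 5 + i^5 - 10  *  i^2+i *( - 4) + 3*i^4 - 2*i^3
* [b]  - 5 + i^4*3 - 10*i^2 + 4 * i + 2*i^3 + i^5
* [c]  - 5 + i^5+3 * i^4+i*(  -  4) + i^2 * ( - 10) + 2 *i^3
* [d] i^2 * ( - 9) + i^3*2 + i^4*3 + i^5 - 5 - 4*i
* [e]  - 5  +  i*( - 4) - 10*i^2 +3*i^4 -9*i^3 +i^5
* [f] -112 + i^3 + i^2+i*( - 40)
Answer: c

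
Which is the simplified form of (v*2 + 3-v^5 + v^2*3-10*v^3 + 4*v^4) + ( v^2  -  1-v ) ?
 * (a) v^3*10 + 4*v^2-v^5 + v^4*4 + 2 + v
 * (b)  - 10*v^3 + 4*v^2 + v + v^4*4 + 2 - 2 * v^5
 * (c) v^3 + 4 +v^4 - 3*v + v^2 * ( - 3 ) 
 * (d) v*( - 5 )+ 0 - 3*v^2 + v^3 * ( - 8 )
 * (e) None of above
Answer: e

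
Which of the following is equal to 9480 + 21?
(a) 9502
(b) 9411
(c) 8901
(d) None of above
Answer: d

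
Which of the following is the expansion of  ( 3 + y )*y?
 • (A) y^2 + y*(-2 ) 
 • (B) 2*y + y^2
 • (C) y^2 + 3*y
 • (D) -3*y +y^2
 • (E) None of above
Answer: C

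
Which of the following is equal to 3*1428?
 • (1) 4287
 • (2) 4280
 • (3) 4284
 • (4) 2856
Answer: 3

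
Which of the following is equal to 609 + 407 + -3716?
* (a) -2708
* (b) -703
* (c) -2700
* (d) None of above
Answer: c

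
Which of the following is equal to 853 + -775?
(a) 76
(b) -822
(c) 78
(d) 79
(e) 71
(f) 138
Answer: c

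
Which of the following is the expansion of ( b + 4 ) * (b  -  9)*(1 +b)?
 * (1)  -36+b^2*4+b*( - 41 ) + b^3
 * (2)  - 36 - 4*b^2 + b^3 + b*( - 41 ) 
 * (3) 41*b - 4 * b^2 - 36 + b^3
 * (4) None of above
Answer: 2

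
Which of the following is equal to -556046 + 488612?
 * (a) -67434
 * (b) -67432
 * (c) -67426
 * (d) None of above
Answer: a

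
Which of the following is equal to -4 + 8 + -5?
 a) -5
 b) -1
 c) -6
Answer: b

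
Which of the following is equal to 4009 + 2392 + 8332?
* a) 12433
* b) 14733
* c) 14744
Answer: b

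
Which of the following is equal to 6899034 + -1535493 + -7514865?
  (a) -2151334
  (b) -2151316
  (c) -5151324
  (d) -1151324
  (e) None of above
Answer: e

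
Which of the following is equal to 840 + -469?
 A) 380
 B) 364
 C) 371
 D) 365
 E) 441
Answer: C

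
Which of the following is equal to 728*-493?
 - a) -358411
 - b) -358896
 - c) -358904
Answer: c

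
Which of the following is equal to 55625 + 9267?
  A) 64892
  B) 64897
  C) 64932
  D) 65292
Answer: A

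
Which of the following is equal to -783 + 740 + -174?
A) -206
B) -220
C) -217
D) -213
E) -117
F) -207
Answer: C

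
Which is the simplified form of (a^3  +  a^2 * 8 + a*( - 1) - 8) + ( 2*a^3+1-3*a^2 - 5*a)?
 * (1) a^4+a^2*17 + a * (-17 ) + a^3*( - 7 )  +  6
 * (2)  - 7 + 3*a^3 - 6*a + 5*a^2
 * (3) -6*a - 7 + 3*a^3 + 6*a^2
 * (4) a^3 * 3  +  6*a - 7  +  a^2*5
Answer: 2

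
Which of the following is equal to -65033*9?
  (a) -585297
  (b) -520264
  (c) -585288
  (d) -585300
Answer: a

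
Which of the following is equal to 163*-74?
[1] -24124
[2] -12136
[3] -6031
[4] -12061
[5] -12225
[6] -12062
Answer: 6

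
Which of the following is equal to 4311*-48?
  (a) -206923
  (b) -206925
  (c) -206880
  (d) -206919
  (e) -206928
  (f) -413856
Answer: e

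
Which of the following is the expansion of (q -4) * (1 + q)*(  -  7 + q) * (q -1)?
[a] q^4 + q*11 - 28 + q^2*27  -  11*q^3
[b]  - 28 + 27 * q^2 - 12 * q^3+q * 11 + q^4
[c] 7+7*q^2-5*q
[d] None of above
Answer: a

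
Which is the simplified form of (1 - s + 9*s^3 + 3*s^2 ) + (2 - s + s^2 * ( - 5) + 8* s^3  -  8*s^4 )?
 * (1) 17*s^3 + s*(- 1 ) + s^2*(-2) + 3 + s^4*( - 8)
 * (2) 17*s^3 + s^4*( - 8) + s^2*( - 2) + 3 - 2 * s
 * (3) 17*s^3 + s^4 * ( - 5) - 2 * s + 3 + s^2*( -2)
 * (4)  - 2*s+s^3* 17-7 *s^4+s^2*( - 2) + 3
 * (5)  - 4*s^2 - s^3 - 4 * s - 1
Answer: 2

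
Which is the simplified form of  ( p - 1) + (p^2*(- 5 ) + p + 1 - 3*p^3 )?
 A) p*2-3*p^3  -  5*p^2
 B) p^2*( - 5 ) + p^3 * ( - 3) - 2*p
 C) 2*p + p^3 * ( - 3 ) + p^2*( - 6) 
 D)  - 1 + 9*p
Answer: A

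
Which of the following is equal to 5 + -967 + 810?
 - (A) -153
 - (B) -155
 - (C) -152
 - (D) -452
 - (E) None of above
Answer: C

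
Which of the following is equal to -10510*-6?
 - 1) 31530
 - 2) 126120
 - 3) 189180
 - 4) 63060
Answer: 4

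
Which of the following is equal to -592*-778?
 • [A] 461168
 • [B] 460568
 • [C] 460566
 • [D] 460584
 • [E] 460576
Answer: E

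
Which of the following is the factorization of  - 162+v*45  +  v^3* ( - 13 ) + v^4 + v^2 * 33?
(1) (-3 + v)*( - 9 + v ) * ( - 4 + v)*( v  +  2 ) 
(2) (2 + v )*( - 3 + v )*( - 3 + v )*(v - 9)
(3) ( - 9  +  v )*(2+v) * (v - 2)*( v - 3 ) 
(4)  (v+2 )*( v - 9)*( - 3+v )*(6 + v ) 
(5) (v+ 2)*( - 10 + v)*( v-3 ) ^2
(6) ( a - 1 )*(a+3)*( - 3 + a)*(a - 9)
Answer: 2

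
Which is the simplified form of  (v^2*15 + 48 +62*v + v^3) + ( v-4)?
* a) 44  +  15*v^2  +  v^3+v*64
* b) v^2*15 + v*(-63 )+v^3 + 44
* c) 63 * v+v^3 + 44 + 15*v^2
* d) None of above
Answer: c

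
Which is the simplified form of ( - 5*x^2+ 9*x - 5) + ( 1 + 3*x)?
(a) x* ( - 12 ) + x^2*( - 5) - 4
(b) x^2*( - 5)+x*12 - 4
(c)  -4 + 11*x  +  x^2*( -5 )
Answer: b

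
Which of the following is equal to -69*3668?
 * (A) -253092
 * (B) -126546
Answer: A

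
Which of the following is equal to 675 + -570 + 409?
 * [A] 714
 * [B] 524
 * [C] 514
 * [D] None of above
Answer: C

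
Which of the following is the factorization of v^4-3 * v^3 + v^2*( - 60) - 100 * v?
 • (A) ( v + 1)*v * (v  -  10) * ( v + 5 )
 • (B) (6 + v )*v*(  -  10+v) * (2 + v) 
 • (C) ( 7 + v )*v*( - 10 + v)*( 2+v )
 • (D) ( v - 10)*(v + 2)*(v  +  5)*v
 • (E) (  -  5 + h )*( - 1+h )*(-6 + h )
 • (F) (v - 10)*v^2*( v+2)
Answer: D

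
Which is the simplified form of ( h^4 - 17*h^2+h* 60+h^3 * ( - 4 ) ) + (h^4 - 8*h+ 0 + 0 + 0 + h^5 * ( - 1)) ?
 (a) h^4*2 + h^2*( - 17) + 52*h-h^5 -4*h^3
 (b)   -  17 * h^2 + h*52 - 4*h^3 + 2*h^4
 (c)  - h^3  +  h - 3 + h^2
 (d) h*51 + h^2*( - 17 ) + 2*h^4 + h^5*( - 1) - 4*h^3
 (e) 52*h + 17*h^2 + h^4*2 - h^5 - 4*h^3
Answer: a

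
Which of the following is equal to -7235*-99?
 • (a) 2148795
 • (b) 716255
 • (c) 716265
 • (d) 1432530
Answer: c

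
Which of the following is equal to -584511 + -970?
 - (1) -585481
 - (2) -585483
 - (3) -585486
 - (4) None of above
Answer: 1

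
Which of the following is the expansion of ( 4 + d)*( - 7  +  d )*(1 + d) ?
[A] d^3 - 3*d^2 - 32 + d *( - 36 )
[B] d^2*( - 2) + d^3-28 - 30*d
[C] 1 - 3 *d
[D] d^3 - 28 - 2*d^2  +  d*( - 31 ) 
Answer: D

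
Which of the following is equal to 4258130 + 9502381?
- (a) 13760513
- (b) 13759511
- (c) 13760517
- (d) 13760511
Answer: d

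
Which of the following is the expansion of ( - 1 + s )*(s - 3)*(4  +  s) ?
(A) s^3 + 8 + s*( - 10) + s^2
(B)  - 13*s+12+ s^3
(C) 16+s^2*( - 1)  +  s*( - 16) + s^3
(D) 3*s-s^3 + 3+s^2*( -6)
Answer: B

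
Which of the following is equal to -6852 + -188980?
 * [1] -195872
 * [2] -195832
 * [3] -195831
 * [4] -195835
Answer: 2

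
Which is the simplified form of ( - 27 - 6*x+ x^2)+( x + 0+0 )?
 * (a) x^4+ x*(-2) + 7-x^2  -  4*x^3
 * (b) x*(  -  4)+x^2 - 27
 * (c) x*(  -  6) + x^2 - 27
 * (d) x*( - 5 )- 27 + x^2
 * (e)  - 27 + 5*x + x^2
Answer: d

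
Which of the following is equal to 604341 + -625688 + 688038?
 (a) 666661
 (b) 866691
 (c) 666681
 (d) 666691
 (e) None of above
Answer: d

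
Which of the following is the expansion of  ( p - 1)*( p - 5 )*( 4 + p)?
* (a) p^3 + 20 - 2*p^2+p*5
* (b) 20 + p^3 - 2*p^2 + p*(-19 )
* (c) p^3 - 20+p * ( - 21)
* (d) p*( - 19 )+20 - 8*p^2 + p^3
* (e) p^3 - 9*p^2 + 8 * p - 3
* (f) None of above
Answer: b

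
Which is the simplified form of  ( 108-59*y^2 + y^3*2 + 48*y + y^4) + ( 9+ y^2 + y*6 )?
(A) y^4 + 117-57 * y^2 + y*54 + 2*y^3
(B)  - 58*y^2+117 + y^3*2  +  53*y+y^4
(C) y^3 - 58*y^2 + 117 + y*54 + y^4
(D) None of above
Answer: D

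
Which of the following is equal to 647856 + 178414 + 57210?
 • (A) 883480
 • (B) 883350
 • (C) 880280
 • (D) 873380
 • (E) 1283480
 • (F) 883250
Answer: A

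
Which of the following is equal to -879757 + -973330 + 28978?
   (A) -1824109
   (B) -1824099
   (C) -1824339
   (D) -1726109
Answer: A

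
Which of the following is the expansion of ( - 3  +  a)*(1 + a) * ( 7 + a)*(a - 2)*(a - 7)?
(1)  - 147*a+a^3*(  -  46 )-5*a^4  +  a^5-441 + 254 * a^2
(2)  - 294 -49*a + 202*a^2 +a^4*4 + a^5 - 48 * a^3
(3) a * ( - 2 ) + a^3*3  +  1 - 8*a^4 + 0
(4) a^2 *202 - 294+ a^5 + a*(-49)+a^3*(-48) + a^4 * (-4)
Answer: 4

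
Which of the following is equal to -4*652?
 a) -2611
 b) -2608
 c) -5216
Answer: b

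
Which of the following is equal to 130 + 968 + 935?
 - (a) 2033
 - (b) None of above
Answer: a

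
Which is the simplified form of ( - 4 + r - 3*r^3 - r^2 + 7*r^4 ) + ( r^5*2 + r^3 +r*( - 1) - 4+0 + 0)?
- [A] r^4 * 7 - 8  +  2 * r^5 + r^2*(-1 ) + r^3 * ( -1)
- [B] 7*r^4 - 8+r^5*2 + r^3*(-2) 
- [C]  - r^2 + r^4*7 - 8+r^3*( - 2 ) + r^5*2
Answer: C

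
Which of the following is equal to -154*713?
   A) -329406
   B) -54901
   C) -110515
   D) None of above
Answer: D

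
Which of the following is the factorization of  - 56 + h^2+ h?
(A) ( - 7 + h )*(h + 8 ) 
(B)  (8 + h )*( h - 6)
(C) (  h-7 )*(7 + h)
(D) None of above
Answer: A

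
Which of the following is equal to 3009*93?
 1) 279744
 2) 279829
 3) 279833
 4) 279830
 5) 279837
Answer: 5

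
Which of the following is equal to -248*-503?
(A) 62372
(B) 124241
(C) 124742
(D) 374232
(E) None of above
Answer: E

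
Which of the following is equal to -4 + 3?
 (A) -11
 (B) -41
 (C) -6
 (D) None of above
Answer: D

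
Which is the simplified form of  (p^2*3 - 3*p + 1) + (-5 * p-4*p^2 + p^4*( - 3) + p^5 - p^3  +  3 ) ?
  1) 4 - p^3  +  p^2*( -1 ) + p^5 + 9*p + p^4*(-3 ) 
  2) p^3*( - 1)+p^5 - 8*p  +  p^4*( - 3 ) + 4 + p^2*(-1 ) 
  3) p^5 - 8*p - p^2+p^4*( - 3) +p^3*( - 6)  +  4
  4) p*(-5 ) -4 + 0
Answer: 2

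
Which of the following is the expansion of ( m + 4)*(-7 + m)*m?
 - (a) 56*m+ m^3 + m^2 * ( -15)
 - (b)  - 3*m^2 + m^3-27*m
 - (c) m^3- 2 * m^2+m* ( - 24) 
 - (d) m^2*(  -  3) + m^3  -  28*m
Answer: d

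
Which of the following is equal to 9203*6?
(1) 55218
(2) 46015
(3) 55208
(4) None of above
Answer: 1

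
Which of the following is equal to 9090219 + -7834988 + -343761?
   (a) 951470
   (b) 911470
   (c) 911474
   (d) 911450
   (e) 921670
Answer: b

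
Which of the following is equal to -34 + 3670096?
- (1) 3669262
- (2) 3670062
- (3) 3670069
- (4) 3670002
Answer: 2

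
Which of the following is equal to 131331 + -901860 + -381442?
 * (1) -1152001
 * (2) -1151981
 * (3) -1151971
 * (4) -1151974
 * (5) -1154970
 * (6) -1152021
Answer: 3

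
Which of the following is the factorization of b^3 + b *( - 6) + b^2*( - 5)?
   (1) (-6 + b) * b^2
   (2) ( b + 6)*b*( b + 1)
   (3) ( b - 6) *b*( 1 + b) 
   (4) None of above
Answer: 3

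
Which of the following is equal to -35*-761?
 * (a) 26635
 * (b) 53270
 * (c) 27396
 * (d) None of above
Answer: a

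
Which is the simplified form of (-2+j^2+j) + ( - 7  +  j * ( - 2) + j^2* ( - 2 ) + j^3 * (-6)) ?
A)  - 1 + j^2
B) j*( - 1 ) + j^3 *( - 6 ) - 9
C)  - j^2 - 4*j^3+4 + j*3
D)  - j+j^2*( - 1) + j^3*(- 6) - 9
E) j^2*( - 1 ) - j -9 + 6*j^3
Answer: D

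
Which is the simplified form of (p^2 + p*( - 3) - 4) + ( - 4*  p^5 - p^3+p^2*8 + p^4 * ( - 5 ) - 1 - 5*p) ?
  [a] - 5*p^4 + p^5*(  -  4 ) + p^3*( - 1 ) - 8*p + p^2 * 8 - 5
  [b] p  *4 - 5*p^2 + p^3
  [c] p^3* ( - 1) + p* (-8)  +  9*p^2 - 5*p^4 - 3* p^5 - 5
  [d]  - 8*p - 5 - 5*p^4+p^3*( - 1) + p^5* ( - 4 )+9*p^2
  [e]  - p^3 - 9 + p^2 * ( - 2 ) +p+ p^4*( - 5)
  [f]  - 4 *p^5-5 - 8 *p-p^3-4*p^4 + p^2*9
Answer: d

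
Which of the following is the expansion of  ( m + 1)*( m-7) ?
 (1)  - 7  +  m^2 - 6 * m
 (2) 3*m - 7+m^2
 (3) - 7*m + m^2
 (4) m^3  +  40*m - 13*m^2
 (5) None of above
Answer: 1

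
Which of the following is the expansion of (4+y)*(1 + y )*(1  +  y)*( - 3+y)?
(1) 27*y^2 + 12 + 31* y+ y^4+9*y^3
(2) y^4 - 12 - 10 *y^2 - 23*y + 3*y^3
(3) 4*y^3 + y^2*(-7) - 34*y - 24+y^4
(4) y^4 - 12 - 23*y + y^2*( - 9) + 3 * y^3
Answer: 4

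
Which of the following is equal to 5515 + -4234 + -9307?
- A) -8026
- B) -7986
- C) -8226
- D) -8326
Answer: A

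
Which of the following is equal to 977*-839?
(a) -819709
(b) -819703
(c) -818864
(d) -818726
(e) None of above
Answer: b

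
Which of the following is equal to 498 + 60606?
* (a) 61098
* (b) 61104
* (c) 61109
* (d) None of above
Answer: b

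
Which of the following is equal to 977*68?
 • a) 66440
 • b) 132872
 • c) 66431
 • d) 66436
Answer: d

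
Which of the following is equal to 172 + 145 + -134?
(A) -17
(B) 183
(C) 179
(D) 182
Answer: B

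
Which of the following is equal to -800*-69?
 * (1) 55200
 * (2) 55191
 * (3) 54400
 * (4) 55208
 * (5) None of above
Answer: 1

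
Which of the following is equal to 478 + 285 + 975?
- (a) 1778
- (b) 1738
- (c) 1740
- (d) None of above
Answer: b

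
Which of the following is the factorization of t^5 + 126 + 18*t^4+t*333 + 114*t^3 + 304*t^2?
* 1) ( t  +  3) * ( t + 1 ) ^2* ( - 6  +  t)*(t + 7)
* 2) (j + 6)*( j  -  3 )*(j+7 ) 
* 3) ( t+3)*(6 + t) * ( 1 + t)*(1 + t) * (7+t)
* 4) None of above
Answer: 3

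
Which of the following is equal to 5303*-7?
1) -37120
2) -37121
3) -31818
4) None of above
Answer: 2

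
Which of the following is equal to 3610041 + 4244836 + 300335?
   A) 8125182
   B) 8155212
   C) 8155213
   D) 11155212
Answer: B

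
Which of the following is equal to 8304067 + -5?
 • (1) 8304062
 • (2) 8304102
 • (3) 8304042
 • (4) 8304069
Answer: 1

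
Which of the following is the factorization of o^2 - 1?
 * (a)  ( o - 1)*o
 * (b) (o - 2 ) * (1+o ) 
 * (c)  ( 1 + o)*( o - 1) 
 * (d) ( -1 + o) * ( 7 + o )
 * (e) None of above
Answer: c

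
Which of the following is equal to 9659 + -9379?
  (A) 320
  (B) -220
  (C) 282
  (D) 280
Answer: D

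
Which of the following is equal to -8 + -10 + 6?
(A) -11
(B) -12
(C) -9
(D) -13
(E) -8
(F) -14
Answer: B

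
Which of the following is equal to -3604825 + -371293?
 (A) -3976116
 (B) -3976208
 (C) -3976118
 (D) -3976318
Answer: C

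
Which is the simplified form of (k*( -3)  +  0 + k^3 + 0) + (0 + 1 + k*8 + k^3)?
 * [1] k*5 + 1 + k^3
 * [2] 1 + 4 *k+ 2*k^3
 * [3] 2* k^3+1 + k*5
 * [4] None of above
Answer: 3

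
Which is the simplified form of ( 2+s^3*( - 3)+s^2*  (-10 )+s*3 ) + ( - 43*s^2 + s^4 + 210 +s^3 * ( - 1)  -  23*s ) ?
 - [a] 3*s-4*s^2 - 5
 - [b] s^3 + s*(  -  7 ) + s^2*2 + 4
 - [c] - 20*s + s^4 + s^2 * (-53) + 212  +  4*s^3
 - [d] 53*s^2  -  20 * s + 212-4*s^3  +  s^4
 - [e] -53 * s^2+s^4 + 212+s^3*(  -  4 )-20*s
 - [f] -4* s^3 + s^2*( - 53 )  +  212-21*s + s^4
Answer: e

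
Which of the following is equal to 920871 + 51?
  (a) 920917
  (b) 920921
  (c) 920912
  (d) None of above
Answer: d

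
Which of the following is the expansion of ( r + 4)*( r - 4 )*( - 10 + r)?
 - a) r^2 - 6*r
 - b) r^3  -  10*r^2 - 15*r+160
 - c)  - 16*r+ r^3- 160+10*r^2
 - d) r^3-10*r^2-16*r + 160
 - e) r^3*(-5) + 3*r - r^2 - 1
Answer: d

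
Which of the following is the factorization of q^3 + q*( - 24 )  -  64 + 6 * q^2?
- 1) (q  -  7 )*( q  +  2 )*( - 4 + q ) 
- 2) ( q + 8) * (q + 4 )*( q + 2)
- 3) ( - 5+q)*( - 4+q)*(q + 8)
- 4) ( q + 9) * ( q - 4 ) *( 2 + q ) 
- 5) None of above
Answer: 5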